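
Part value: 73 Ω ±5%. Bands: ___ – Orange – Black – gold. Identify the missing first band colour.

73 Ω = 73 × 10^0.
The first band gives digit 7 of the significand, and 7 is violet.

violet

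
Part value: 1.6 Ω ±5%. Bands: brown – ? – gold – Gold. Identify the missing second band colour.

blue

1.6 Ω = 16 × 10^-1.
The second band gives digit 6 of the significand, and 6 is blue.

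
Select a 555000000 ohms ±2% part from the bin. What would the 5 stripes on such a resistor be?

555000000 Ω = 555 × 10^6.
5 → green
5 → green
5 → green
Multiplier 10^6 → blue.
±2% tolerance → red.

green, green, green, blue, red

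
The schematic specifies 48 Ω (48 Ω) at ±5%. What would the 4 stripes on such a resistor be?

48 Ω = 48 × 10^0.
4 → yellow
8 → grey
Multiplier 10^0 → black.
±5% tolerance → gold.

yellow, grey, black, gold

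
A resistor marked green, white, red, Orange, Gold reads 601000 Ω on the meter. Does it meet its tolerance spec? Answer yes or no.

Green → 5 (first significant figure)
White → 9 (second significant figure)
Red → 2 (third significant figure)
Orange → ×10^3 multiplier
Gold → ±5% tolerance
592 × 1000 = 592000 Ω
Allowed range: 562400 Ω to 621600 Ω.
601000 Ω lies inside that range.

yes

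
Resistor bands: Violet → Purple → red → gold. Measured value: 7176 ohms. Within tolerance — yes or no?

no

Violet → 7 (first significant figure)
Violet → 7 (second significant figure)
Red → ×10^2 multiplier
Gold → ±5% tolerance
77 × 100 = 7700 Ω
Allowed range: 7315 Ω to 8085 Ω.
7176 ohms lies outside that range.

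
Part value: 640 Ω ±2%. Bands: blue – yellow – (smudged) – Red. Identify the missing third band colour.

640 Ω = 64 × 10^1.
The third band is the multiplier, 10^1, which is brown.

brown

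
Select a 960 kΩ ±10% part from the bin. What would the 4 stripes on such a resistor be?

960000 Ω = 96 × 10^4.
9 → white
6 → blue
Multiplier 10^4 → yellow.
±10% tolerance → silver.

white, blue, yellow, silver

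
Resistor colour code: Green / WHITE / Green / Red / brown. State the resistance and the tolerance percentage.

59500 Ω ±1%

Green → 5 (first significant figure)
White → 9 (second significant figure)
Green → 5 (third significant figure)
Red → ×10^2 multiplier
Brown → ±1% tolerance
595 × 100 = 59500 Ω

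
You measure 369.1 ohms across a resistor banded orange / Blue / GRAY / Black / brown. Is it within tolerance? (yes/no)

Orange → 3 (first significant figure)
Blue → 6 (second significant figure)
Grey → 8 (third significant figure)
Black → ×1 multiplier
Brown → ±1% tolerance
368 × 1 = 368 Ω
Allowed range: 364.32 Ω to 371.68 Ω.
369.1 ohms lies inside that range.

yes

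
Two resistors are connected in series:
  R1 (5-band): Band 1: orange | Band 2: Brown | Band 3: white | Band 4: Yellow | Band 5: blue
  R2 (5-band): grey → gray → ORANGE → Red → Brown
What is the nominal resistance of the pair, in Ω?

3278300 Ω

R1: orange, brown, white → 319; yellow ×10^4 → 3190000 Ω.
R2: grey, grey, orange → 883; red ×10^2 → 88300 Ω.
Series: 3190000 + 88300 = 3278300 Ω.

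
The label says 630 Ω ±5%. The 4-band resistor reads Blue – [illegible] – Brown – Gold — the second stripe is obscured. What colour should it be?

630 Ω = 63 × 10^1.
The second band gives digit 3 of the significand, and 3 is orange.

orange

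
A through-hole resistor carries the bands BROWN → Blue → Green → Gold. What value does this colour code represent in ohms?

1600000 Ω

Brown → 1 (first significant figure)
Blue → 6 (second significant figure)
Green → ×10^5 multiplier
16 × 100000 = 1600000 Ω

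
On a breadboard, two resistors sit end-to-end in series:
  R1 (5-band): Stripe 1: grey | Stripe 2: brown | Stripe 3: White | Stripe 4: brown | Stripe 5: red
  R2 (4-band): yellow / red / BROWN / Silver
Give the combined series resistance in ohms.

8610 Ω

R1: grey, brown, white → 819; brown ×10 → 8190 Ω.
R2: yellow, red → 42; brown ×10 → 420 Ω.
Series: 8190 + 420 = 8610 Ω.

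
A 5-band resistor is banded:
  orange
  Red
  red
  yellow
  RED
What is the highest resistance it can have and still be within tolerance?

Orange → 3 (first significant figure)
Red → 2 (second significant figure)
Red → 2 (third significant figure)
Yellow → ×10^4 multiplier
Red → ±2% tolerance
322 × 10000 = 3220000 Ω
Highest = 3220000 × (1 + 2/100) = 3284400 Ω.

3284400 Ω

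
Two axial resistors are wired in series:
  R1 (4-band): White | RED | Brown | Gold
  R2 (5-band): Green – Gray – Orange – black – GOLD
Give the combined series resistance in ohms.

1503 Ω

R1: white, red → 92; brown ×10 → 920 Ω.
R2: green, grey, orange → 583; black ×1 → 583 Ω.
Series: 920 + 583 = 1503 Ω.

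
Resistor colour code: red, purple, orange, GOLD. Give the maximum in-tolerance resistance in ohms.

28350 Ω

Red → 2 (first significant figure)
Violet → 7 (second significant figure)
Orange → ×10^3 multiplier
Gold → ±5% tolerance
27 × 1000 = 27000 Ω
Maximum = 27000 × (1 + 5/100) = 28350 Ω.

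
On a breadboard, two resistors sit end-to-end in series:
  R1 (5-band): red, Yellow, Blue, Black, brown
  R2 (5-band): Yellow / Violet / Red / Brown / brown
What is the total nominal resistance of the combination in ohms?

R1: red, yellow, blue → 246; black ×1 → 246 Ω.
R2: yellow, violet, red → 472; brown ×10 → 4720 Ω.
Series: 246 + 4720 = 4966 Ω.

4966 Ω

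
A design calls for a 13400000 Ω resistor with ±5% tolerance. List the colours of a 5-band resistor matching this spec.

brown, orange, yellow, green, gold

13400000 Ω = 134 × 10^5.
1 → brown
3 → orange
4 → yellow
Multiplier 10^5 → green.
±5% tolerance → gold.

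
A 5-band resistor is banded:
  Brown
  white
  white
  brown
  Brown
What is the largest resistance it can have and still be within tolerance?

Brown → 1 (first significant figure)
White → 9 (second significant figure)
White → 9 (third significant figure)
Brown → ×10 multiplier
Brown → ±1% tolerance
199 × 10 = 1990 Ω
Largest = 1990 × (1 + 1/100) = 2009.9 Ω.

2009.9 Ω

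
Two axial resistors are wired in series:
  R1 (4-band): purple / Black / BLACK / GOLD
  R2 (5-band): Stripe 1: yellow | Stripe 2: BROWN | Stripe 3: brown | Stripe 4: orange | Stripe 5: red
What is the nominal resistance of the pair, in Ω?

411070 Ω

R1: violet, black → 70; black ×1 → 70 Ω.
R2: yellow, brown, brown → 411; orange ×10^3 → 411000 Ω.
Series: 70 + 411000 = 411070 Ω.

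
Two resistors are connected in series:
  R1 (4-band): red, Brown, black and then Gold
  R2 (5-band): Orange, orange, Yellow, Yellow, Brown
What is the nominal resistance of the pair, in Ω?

3340021 Ω

R1: red, brown → 21; black ×1 → 21 Ω.
R2: orange, orange, yellow → 334; yellow ×10^4 → 3340000 Ω.
Series: 21 + 3340000 = 3340021 Ω.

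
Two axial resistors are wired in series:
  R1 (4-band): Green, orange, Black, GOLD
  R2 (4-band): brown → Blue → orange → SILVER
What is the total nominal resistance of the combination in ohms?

16053 Ω

R1: green, orange → 53; black ×1 → 53 Ω.
R2: brown, blue → 16; orange ×10^3 → 16000 Ω.
Series: 53 + 16000 = 16053 Ω.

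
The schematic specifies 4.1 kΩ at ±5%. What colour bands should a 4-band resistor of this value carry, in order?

yellow, brown, red, gold

4100 Ω = 41 × 10^2.
4 → yellow
1 → brown
Multiplier 10^2 → red.
±5% tolerance → gold.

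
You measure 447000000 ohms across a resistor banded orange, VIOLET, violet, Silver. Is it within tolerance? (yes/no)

Orange → 3 (first significant figure)
Violet → 7 (second significant figure)
Violet → ×10^7 multiplier
Silver → ±10% tolerance
37 × 10000000 = 370000000 Ω
Allowed range: 333000000 Ω to 407000000 Ω.
447000000 ohms lies outside that range.

no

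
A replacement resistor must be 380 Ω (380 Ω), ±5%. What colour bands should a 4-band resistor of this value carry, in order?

orange, grey, brown, gold

380 Ω = 38 × 10^1.
3 → orange
8 → grey
Multiplier 10^1 → brown.
±5% tolerance → gold.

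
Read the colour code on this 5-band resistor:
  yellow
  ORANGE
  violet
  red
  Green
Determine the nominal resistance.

Yellow → 4 (first significant figure)
Orange → 3 (second significant figure)
Violet → 7 (third significant figure)
Red → ×10^2 multiplier
437 × 100 = 43700 Ω

43700 Ω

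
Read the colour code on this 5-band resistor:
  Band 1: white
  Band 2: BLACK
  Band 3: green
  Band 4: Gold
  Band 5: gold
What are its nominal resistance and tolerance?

White → 9 (first significant figure)
Black → 0 (second significant figure)
Green → 5 (third significant figure)
Gold → ×0.1 multiplier
Gold → ±5% tolerance
905 × 0.1 = 90.5 Ω

90.5 Ω ±5%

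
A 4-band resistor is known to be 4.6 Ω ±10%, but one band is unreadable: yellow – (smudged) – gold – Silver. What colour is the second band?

4.6 Ω = 46 × 10^-1.
The second band gives digit 6 of the significand, and 6 is blue.

blue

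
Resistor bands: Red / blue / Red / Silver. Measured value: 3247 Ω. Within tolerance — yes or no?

no

Red → 2 (first significant figure)
Blue → 6 (second significant figure)
Red → ×10^2 multiplier
Silver → ±10% tolerance
26 × 100 = 2600 Ω
Allowed range: 2340 Ω to 2860 Ω.
3247 Ω lies outside that range.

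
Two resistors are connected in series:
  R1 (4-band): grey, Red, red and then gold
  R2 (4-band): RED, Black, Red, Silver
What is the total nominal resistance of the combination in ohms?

R1: grey, red → 82; red ×10^2 → 8200 Ω.
R2: red, black → 20; red ×10^2 → 2000 Ω.
Series: 8200 + 2000 = 10200 Ω.

10200 Ω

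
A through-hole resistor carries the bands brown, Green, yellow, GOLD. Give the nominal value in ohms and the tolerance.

150000 Ω ±5%

Brown → 1 (first significant figure)
Green → 5 (second significant figure)
Yellow → ×10^4 multiplier
Gold → ±5% tolerance
15 × 10000 = 150000 Ω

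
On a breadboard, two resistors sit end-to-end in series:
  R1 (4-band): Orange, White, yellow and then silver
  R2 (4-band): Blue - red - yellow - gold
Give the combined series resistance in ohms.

R1: orange, white → 39; yellow ×10^4 → 390000 Ω.
R2: blue, red → 62; yellow ×10^4 → 620000 Ω.
Series: 390000 + 620000 = 1010000 Ω.

1010000 Ω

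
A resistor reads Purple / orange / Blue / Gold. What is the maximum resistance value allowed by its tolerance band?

Violet → 7 (first significant figure)
Orange → 3 (second significant figure)
Blue → ×10^6 multiplier
Gold → ±5% tolerance
73 × 1000000 = 73000000 Ω
Maximum = 73000000 × (1 + 5/100) = 76650000 Ω.

76650000 Ω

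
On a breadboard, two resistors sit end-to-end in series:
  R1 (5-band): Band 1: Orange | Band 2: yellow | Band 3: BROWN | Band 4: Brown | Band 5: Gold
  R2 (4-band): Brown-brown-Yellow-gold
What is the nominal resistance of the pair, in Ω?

R1: orange, yellow, brown → 341; brown ×10 → 3410 Ω.
R2: brown, brown → 11; yellow ×10^4 → 110000 Ω.
Series: 3410 + 110000 = 113410 Ω.

113410 Ω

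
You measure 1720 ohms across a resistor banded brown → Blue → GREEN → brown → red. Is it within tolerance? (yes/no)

no

Brown → 1 (first significant figure)
Blue → 6 (second significant figure)
Green → 5 (third significant figure)
Brown → ×10 multiplier
Red → ±2% tolerance
165 × 10 = 1650 Ω
Allowed range: 1617 Ω to 1683 Ω.
1720 ohms lies outside that range.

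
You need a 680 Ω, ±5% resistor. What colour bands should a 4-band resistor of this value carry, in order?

680 Ω = 68 × 10^1.
6 → blue
8 → grey
Multiplier 10^1 → brown.
±5% tolerance → gold.

blue, grey, brown, gold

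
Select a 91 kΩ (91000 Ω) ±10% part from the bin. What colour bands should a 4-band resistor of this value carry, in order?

91000 Ω = 91 × 10^3.
9 → white
1 → brown
Multiplier 10^3 → orange.
±10% tolerance → silver.

white, brown, orange, silver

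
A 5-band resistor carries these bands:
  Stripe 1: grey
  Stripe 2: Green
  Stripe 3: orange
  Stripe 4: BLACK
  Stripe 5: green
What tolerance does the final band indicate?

The last band, green, is the tolerance band.
Green corresponds to ±0.5%.

±0.5%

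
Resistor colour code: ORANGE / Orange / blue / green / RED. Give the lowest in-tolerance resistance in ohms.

32928000 Ω

Orange → 3 (first significant figure)
Orange → 3 (second significant figure)
Blue → 6 (third significant figure)
Green → ×10^5 multiplier
Red → ±2% tolerance
336 × 100000 = 33600000 Ω
Lowest = 33600000 × (1 − 2/100) = 32928000 Ω.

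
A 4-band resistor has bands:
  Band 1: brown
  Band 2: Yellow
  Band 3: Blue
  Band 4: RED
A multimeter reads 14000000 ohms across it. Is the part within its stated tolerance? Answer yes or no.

yes

Brown → 1 (first significant figure)
Yellow → 4 (second significant figure)
Blue → ×10^6 multiplier
Red → ±2% tolerance
14 × 1000000 = 14000000 Ω
Allowed range: 13720000 Ω to 14280000 Ω.
14000000 ohms lies inside that range.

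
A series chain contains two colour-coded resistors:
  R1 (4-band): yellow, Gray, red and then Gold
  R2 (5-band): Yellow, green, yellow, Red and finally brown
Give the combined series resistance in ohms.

R1: yellow, grey → 48; red ×10^2 → 4800 Ω.
R2: yellow, green, yellow → 454; red ×10^2 → 45400 Ω.
Series: 4800 + 45400 = 50200 Ω.

50200 Ω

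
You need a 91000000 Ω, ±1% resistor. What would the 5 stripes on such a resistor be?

91000000 Ω = 910 × 10^5.
9 → white
1 → brown
0 → black
Multiplier 10^5 → green.
±1% tolerance → brown.

white, brown, black, green, brown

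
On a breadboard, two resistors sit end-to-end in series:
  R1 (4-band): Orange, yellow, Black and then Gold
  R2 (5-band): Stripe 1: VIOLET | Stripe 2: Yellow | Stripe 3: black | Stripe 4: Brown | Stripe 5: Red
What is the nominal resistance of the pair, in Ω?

7434 Ω

R1: orange, yellow → 34; black ×1 → 34 Ω.
R2: violet, yellow, black → 740; brown ×10 → 7400 Ω.
Series: 34 + 7400 = 7434 Ω.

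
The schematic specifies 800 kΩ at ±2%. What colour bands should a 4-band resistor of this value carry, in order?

grey, black, yellow, red

800000 Ω = 80 × 10^4.
8 → grey
0 → black
Multiplier 10^4 → yellow.
±2% tolerance → red.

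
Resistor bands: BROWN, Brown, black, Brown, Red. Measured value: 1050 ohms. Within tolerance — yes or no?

Brown → 1 (first significant figure)
Brown → 1 (second significant figure)
Black → 0 (third significant figure)
Brown → ×10 multiplier
Red → ±2% tolerance
110 × 10 = 1100 Ω
Allowed range: 1078 Ω to 1122 Ω.
1050 ohms lies outside that range.

no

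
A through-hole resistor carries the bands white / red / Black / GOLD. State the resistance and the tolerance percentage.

White → 9 (first significant figure)
Red → 2 (second significant figure)
Black → ×1 multiplier
Gold → ±5% tolerance
92 × 1 = 92 Ω

92 Ω ±5%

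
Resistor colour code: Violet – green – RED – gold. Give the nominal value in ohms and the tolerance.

Violet → 7 (first significant figure)
Green → 5 (second significant figure)
Red → ×10^2 multiplier
Gold → ±5% tolerance
75 × 100 = 7500 Ω

7500 Ω ±5%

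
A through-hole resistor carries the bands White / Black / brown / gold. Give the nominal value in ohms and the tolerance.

900 Ω ±5%

White → 9 (first significant figure)
Black → 0 (second significant figure)
Brown → ×10 multiplier
Gold → ±5% tolerance
90 × 10 = 900 Ω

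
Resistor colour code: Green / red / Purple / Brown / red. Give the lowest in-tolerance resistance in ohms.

5164.6 Ω

Green → 5 (first significant figure)
Red → 2 (second significant figure)
Violet → 7 (third significant figure)
Brown → ×10 multiplier
Red → ±2% tolerance
527 × 10 = 5270 Ω
Lowest = 5270 × (1 − 2/100) = 5164.6 Ω.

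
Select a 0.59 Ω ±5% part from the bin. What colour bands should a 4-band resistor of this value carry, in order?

green, white, silver, gold

0.59 Ω = 59 × 10^-2.
5 → green
9 → white
Multiplier 10^-2 → silver.
±5% tolerance → gold.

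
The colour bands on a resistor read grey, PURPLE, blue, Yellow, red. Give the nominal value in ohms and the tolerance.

8760000 Ω ±2%

Grey → 8 (first significant figure)
Violet → 7 (second significant figure)
Blue → 6 (third significant figure)
Yellow → ×10^4 multiplier
Red → ±2% tolerance
876 × 10000 = 8760000 Ω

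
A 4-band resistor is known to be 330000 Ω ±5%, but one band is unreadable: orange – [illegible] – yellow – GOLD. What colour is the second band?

330000 Ω = 33 × 10^4.
The second band gives digit 3 of the significand, and 3 is orange.

orange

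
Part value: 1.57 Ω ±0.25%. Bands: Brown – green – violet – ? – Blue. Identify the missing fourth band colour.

silver

1.57 Ω = 157 × 10^-2.
The fourth band is the multiplier, 10^-2, which is silver.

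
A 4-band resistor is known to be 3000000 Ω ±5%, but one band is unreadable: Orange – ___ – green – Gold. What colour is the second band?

3000000 Ω = 30 × 10^5.
The second band gives digit 0 of the significand, and 0 is black.

black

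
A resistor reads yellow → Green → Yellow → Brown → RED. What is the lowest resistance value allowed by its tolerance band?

4449.2 Ω

Yellow → 4 (first significant figure)
Green → 5 (second significant figure)
Yellow → 4 (third significant figure)
Brown → ×10 multiplier
Red → ±2% tolerance
454 × 10 = 4540 Ω
Lowest = 4540 × (1 − 2/100) = 4449.2 Ω.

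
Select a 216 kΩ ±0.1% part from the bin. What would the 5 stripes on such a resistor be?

red, brown, blue, orange, violet

216000 Ω = 216 × 10^3.
2 → red
1 → brown
6 → blue
Multiplier 10^3 → orange.
±0.1% tolerance → violet.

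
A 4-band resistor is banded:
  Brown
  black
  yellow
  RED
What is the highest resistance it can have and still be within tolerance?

102000 Ω

Brown → 1 (first significant figure)
Black → 0 (second significant figure)
Yellow → ×10^4 multiplier
Red → ±2% tolerance
10 × 10000 = 100000 Ω
Highest = 100000 × (1 + 2/100) = 102000 Ω.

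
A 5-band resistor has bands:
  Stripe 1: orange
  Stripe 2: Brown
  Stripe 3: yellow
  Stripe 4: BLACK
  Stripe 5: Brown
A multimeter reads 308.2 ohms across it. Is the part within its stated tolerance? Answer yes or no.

no

Orange → 3 (first significant figure)
Brown → 1 (second significant figure)
Yellow → 4 (third significant figure)
Black → ×1 multiplier
Brown → ±1% tolerance
314 × 1 = 314 Ω
Allowed range: 310.86 Ω to 317.14 Ω.
308.2 ohms lies outside that range.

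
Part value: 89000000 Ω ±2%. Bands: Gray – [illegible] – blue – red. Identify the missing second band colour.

89000000 Ω = 89 × 10^6.
The second band gives digit 9 of the significand, and 9 is white.

white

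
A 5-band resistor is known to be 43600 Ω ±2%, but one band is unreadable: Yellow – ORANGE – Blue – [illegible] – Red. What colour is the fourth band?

red

43600 Ω = 436 × 10^2.
The fourth band is the multiplier, 10^2, which is red.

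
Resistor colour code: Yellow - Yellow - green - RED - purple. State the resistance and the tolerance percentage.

Yellow → 4 (first significant figure)
Yellow → 4 (second significant figure)
Green → 5 (third significant figure)
Red → ×10^2 multiplier
Violet → ±0.1% tolerance
445 × 100 = 44500 Ω

44500 Ω ±0.1%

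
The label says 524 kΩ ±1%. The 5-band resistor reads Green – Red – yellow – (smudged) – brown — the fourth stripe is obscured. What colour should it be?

524000 Ω = 524 × 10^3.
The fourth band is the multiplier, 10^3, which is orange.

orange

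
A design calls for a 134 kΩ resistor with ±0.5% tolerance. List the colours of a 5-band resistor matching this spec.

brown, orange, yellow, orange, green

134000 Ω = 134 × 10^3.
1 → brown
3 → orange
4 → yellow
Multiplier 10^3 → orange.
±0.5% tolerance → green.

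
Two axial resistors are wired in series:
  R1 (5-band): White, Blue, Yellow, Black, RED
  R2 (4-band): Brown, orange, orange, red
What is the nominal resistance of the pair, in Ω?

R1: white, blue, yellow → 964; black ×1 → 964 Ω.
R2: brown, orange → 13; orange ×10^3 → 13000 Ω.
Series: 964 + 13000 = 13964 Ω.

13964 Ω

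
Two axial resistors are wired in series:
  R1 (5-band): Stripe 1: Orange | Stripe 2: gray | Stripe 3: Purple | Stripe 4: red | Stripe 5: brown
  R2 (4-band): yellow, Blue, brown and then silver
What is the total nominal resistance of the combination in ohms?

39160 Ω

R1: orange, grey, violet → 387; red ×10^2 → 38700 Ω.
R2: yellow, blue → 46; brown ×10 → 460 Ω.
Series: 38700 + 460 = 39160 Ω.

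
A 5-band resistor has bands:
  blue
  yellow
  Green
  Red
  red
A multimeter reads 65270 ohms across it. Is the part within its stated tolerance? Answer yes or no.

Blue → 6 (first significant figure)
Yellow → 4 (second significant figure)
Green → 5 (third significant figure)
Red → ×10^2 multiplier
Red → ±2% tolerance
645 × 100 = 64500 Ω
Allowed range: 63210 Ω to 65790 Ω.
65270 ohms lies inside that range.

yes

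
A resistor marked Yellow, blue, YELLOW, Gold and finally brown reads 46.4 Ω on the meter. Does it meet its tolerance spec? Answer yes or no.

yes

Yellow → 4 (first significant figure)
Blue → 6 (second significant figure)
Yellow → 4 (third significant figure)
Gold → ×0.1 multiplier
Brown → ±1% tolerance
464 × 0.1 = 46.4 Ω
Allowed range: 45.936 Ω to 46.864 Ω.
46.4 Ω lies inside that range.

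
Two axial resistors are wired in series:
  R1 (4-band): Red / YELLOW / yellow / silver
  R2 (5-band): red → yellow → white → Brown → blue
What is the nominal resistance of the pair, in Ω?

R1: red, yellow → 24; yellow ×10^4 → 240000 Ω.
R2: red, yellow, white → 249; brown ×10 → 2490 Ω.
Series: 240000 + 2490 = 242490 Ω.

242490 Ω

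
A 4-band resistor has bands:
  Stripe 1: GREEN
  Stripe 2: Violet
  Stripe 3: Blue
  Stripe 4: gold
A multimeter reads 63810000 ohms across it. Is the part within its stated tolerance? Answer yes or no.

no

Green → 5 (first significant figure)
Violet → 7 (second significant figure)
Blue → ×10^6 multiplier
Gold → ±5% tolerance
57 × 1000000 = 57000000 Ω
Allowed range: 54150000 Ω to 59850000 Ω.
63810000 ohms lies outside that range.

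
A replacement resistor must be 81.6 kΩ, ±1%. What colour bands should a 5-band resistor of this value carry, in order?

81600 Ω = 816 × 10^2.
8 → grey
1 → brown
6 → blue
Multiplier 10^2 → red.
±1% tolerance → brown.

grey, brown, blue, red, brown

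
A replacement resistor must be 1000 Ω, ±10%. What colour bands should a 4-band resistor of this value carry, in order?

brown, black, red, silver

1000 Ω = 10 × 10^2.
1 → brown
0 → black
Multiplier 10^2 → red.
±10% tolerance → silver.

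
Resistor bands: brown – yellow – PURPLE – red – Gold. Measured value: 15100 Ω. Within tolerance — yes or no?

yes

Brown → 1 (first significant figure)
Yellow → 4 (second significant figure)
Violet → 7 (third significant figure)
Red → ×10^2 multiplier
Gold → ±5% tolerance
147 × 100 = 14700 Ω
Allowed range: 13965 Ω to 15435 Ω.
15100 Ω lies inside that range.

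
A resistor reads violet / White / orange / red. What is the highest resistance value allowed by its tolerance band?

Violet → 7 (first significant figure)
White → 9 (second significant figure)
Orange → ×10^3 multiplier
Red → ±2% tolerance
79 × 1000 = 79000 Ω
Highest = 79000 × (1 + 2/100) = 80580 Ω.

80580 Ω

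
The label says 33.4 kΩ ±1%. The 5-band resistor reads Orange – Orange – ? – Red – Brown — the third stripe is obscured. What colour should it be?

33400 Ω = 334 × 10^2.
The third band gives digit 4 of the significand, and 4 is yellow.

yellow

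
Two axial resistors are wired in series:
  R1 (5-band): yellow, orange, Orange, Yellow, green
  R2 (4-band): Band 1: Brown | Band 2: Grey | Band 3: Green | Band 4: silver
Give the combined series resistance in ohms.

R1: yellow, orange, orange → 433; yellow ×10^4 → 4330000 Ω.
R2: brown, grey → 18; green ×10^5 → 1800000 Ω.
Series: 4330000 + 1800000 = 6130000 Ω.

6130000 Ω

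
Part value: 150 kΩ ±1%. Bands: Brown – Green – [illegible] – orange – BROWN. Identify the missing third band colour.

150000 Ω = 150 × 10^3.
The third band gives digit 0 of the significand, and 0 is black.

black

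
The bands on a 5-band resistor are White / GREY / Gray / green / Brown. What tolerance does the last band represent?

The last band, brown, is the tolerance band.
Brown corresponds to ±1%.

±1%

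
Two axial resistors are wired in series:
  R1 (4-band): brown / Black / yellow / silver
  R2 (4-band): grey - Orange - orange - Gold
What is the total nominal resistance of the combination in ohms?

R1: brown, black → 10; yellow ×10^4 → 100000 Ω.
R2: grey, orange → 83; orange ×10^3 → 83000 Ω.
Series: 100000 + 83000 = 183000 Ω.

183000 Ω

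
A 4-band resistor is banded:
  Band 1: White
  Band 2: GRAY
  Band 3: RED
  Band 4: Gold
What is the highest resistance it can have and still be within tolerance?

10290 Ω

White → 9 (first significant figure)
Grey → 8 (second significant figure)
Red → ×10^2 multiplier
Gold → ±5% tolerance
98 × 100 = 9800 Ω
Highest = 9800 × (1 + 5/100) = 10290 Ω.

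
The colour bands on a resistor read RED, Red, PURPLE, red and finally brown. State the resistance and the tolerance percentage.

22700 Ω ±1%

Red → 2 (first significant figure)
Red → 2 (second significant figure)
Violet → 7 (third significant figure)
Red → ×10^2 multiplier
Brown → ±1% tolerance
227 × 100 = 22700 Ω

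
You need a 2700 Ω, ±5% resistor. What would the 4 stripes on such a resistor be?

2700 Ω = 27 × 10^2.
2 → red
7 → violet
Multiplier 10^2 → red.
±5% tolerance → gold.

red, violet, red, gold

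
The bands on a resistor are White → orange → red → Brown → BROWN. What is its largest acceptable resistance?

9413.2 Ω

White → 9 (first significant figure)
Orange → 3 (second significant figure)
Red → 2 (third significant figure)
Brown → ×10 multiplier
Brown → ±1% tolerance
932 × 10 = 9320 Ω
Largest = 9320 × (1 + 1/100) = 9413.2 Ω.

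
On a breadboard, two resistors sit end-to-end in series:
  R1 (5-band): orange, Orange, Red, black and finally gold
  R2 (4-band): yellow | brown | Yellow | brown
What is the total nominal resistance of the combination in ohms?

410332 Ω

R1: orange, orange, red → 332; black ×1 → 332 Ω.
R2: yellow, brown → 41; yellow ×10^4 → 410000 Ω.
Series: 332 + 410000 = 410332 Ω.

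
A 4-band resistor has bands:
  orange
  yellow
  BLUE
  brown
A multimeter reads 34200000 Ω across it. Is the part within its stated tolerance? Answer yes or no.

Orange → 3 (first significant figure)
Yellow → 4 (second significant figure)
Blue → ×10^6 multiplier
Brown → ±1% tolerance
34 × 1000000 = 34000000 Ω
Allowed range: 33660000 Ω to 34340000 Ω.
34200000 Ω lies inside that range.

yes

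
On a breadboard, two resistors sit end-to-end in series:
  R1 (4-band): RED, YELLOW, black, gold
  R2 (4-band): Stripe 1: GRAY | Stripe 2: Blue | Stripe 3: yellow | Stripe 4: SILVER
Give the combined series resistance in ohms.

860024 Ω

R1: red, yellow → 24; black ×1 → 24 Ω.
R2: grey, blue → 86; yellow ×10^4 → 860000 Ω.
Series: 24 + 860000 = 860024 Ω.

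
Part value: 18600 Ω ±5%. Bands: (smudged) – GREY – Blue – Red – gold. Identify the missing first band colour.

18600 Ω = 186 × 10^2.
The first band gives digit 1 of the significand, and 1 is brown.

brown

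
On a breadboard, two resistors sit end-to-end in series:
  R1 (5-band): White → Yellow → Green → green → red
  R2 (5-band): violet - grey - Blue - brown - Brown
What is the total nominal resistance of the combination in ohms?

94507860 Ω

R1: white, yellow, green → 945; green ×10^5 → 94500000 Ω.
R2: violet, grey, blue → 786; brown ×10 → 7860 Ω.
Series: 94500000 + 7860 = 94507860 Ω.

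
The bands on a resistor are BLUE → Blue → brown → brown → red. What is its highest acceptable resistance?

6742.2 Ω

Blue → 6 (first significant figure)
Blue → 6 (second significant figure)
Brown → 1 (third significant figure)
Brown → ×10 multiplier
Red → ±2% tolerance
661 × 10 = 6610 Ω
Highest = 6610 × (1 + 2/100) = 6742.2 Ω.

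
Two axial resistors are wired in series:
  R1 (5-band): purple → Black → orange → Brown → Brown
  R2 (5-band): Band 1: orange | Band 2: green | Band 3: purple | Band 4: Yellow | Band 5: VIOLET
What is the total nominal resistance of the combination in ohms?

3577030 Ω

R1: violet, black, orange → 703; brown ×10 → 7030 Ω.
R2: orange, green, violet → 357; yellow ×10^4 → 3570000 Ω.
Series: 7030 + 3570000 = 3577030 Ω.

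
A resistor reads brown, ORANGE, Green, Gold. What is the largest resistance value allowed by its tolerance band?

1365000 Ω

Brown → 1 (first significant figure)
Orange → 3 (second significant figure)
Green → ×10^5 multiplier
Gold → ±5% tolerance
13 × 100000 = 1300000 Ω
Largest = 1300000 × (1 + 5/100) = 1365000 Ω.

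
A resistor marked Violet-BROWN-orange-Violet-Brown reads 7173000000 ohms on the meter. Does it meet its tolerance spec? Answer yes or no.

yes

Violet → 7 (first significant figure)
Brown → 1 (second significant figure)
Orange → 3 (third significant figure)
Violet → ×10^7 multiplier
Brown → ±1% tolerance
713 × 10000000 = 7130000000 Ω
Allowed range: 7058700000 Ω to 7201300000 Ω.
7173000000 ohms lies inside that range.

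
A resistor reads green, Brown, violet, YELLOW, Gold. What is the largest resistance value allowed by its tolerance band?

5428500 Ω

Green → 5 (first significant figure)
Brown → 1 (second significant figure)
Violet → 7 (third significant figure)
Yellow → ×10^4 multiplier
Gold → ±5% tolerance
517 × 10000 = 5170000 Ω
Largest = 5170000 × (1 + 5/100) = 5428500 Ω.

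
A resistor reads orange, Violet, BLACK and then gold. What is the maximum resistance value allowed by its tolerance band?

38.85 Ω

Orange → 3 (first significant figure)
Violet → 7 (second significant figure)
Black → ×1 multiplier
Gold → ±5% tolerance
37 × 1 = 37 Ω
Maximum = 37 × (1 + 5/100) = 38.85 Ω.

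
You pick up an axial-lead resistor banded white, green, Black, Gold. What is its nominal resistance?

95 Ω

White → 9 (first significant figure)
Green → 5 (second significant figure)
Black → ×1 multiplier
95 × 1 = 95 Ω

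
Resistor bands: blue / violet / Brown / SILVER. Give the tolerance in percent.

The last band, silver, is the tolerance band.
Silver corresponds to ±10%.

±10%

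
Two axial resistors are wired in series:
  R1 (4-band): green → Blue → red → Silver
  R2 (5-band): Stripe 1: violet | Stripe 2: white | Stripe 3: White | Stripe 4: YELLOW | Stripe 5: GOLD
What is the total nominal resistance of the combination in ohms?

7995600 Ω

R1: green, blue → 56; red ×10^2 → 5600 Ω.
R2: violet, white, white → 799; yellow ×10^4 → 7990000 Ω.
Series: 5600 + 7990000 = 7995600 Ω.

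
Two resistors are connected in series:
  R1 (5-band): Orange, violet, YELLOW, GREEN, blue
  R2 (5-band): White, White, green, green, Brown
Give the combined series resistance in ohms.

136900000 Ω

R1: orange, violet, yellow → 374; green ×10^5 → 37400000 Ω.
R2: white, white, green → 995; green ×10^5 → 99500000 Ω.
Series: 37400000 + 99500000 = 136900000 Ω.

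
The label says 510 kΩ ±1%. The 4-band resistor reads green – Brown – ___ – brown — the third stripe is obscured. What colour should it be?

yellow

510000 Ω = 51 × 10^4.
The third band is the multiplier, 10^4, which is yellow.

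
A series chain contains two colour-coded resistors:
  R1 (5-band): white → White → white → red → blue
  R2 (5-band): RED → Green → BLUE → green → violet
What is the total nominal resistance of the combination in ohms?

25699900 Ω

R1: white, white, white → 999; red ×10^2 → 99900 Ω.
R2: red, green, blue → 256; green ×10^5 → 25600000 Ω.
Series: 99900 + 25600000 = 25699900 Ω.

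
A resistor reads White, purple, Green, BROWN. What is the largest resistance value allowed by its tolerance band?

9797000 Ω

White → 9 (first significant figure)
Violet → 7 (second significant figure)
Green → ×10^5 multiplier
Brown → ±1% tolerance
97 × 100000 = 9700000 Ω
Largest = 9700000 × (1 + 1/100) = 9797000 Ω.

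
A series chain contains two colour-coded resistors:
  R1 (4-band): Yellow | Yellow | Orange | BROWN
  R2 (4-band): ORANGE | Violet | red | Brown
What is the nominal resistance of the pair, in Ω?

47700 Ω

R1: yellow, yellow → 44; orange ×10^3 → 44000 Ω.
R2: orange, violet → 37; red ×10^2 → 3700 Ω.
Series: 44000 + 3700 = 47700 Ω.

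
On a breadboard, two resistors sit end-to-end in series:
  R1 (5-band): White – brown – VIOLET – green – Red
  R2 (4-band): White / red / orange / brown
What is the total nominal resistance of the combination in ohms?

R1: white, brown, violet → 917; green ×10^5 → 91700000 Ω.
R2: white, red → 92; orange ×10^3 → 92000 Ω.
Series: 91700000 + 92000 = 91792000 Ω.

91792000 Ω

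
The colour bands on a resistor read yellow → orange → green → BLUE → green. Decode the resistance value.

435000000 Ω

Yellow → 4 (first significant figure)
Orange → 3 (second significant figure)
Green → 5 (third significant figure)
Blue → ×10^6 multiplier
435 × 1000000 = 435000000 Ω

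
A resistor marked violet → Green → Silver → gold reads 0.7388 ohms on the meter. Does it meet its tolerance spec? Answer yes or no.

Violet → 7 (first significant figure)
Green → 5 (second significant figure)
Silver → ×0.01 multiplier
Gold → ±5% tolerance
75 × 0.01 = 0.75 Ω
Allowed range: 0.7125 Ω to 0.7875 Ω.
0.7388 ohms lies inside that range.

yes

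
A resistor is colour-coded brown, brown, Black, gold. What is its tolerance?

The last band, gold, is the tolerance band.
Gold corresponds to ±5%.

±5%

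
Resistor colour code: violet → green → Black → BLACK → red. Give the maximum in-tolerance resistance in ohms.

765 Ω

Violet → 7 (first significant figure)
Green → 5 (second significant figure)
Black → 0 (third significant figure)
Black → ×1 multiplier
Red → ±2% tolerance
750 × 1 = 750 Ω
Maximum = 750 × (1 + 2/100) = 765 Ω.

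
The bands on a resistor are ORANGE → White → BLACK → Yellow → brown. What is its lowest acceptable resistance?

Orange → 3 (first significant figure)
White → 9 (second significant figure)
Black → 0 (third significant figure)
Yellow → ×10^4 multiplier
Brown → ±1% tolerance
390 × 10000 = 3900000 Ω
Lowest = 3900000 × (1 − 1/100) = 3861000 Ω.

3861000 Ω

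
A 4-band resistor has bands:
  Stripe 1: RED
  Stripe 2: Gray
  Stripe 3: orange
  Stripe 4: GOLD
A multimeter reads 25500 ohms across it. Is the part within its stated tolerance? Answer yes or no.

Red → 2 (first significant figure)
Grey → 8 (second significant figure)
Orange → ×10^3 multiplier
Gold → ±5% tolerance
28 × 1000 = 28000 Ω
Allowed range: 26600 Ω to 29400 Ω.
25500 ohms lies outside that range.

no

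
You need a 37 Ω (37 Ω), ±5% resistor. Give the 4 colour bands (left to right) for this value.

37 Ω = 37 × 10^0.
3 → orange
7 → violet
Multiplier 10^0 → black.
±5% tolerance → gold.

orange, violet, black, gold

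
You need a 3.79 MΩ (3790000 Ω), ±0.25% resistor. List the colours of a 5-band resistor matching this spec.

3790000 Ω = 379 × 10^4.
3 → orange
7 → violet
9 → white
Multiplier 10^4 → yellow.
±0.25% tolerance → blue.

orange, violet, white, yellow, blue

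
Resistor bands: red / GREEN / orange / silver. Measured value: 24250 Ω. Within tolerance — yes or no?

Red → 2 (first significant figure)
Green → 5 (second significant figure)
Orange → ×10^3 multiplier
Silver → ±10% tolerance
25 × 1000 = 25000 Ω
Allowed range: 22500 Ω to 27500 Ω.
24250 Ω lies inside that range.

yes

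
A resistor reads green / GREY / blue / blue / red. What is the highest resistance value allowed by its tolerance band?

Green → 5 (first significant figure)
Grey → 8 (second significant figure)
Blue → 6 (third significant figure)
Blue → ×10^6 multiplier
Red → ±2% tolerance
586 × 1000000 = 586000000 Ω
Highest = 586000000 × (1 + 2/100) = 597720000 Ω.

597720000 Ω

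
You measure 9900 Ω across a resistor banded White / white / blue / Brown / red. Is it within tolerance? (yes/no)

yes

White → 9 (first significant figure)
White → 9 (second significant figure)
Blue → 6 (third significant figure)
Brown → ×10 multiplier
Red → ±2% tolerance
996 × 10 = 9960 Ω
Allowed range: 9760.8 Ω to 10159.2 Ω.
9900 Ω lies inside that range.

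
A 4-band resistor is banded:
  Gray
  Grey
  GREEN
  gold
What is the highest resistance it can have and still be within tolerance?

Grey → 8 (first significant figure)
Grey → 8 (second significant figure)
Green → ×10^5 multiplier
Gold → ±5% tolerance
88 × 100000 = 8800000 Ω
Highest = 8800000 × (1 + 5/100) = 9240000 Ω.

9240000 Ω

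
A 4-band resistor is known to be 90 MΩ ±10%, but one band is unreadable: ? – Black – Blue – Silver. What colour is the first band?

white

90000000 Ω = 90 × 10^6.
The first band gives digit 9 of the significand, and 9 is white.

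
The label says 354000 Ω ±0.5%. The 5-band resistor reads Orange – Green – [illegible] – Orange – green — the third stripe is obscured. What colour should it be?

354000 Ω = 354 × 10^3.
The third band gives digit 4 of the significand, and 4 is yellow.

yellow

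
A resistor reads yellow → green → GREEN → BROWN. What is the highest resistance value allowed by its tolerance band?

4545000 Ω

Yellow → 4 (first significant figure)
Green → 5 (second significant figure)
Green → ×10^5 multiplier
Brown → ±1% tolerance
45 × 100000 = 4500000 Ω
Highest = 4500000 × (1 + 1/100) = 4545000 Ω.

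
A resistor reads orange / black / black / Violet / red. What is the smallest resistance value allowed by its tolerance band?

Orange → 3 (first significant figure)
Black → 0 (second significant figure)
Black → 0 (third significant figure)
Violet → ×10^7 multiplier
Red → ±2% tolerance
300 × 10000000 = 3000000000 Ω
Smallest = 3000000000 × (1 − 2/100) = 2940000000 Ω.

2940000000 Ω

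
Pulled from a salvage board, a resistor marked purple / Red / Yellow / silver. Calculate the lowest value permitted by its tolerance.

648000 Ω

Violet → 7 (first significant figure)
Red → 2 (second significant figure)
Yellow → ×10^4 multiplier
Silver → ±10% tolerance
72 × 10000 = 720000 Ω
Lowest = 720000 × (1 − 10/100) = 648000 Ω.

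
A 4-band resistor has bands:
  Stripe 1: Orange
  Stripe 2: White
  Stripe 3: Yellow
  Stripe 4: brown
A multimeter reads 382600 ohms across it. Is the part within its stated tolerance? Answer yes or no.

Orange → 3 (first significant figure)
White → 9 (second significant figure)
Yellow → ×10^4 multiplier
Brown → ±1% tolerance
39 × 10000 = 390000 Ω
Allowed range: 386100 Ω to 393900 Ω.
382600 ohms lies outside that range.

no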